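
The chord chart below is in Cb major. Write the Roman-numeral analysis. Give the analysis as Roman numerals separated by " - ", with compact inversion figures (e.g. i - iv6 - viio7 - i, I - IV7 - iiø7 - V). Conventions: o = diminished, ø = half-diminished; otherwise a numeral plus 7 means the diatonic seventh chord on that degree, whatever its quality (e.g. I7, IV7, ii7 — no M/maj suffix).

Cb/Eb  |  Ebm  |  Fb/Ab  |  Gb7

I6 - iii - IV6 - V7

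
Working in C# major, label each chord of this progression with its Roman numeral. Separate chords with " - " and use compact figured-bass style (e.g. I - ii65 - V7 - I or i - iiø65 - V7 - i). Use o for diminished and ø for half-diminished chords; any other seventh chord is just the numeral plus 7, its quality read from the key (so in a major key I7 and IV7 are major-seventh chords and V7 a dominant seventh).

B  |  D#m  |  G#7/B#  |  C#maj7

B: B with this quality isn't in the key; it's bVII, borrowed from the parallel minor.
D#m: root D# is the supertonic; minor triad there is ii.
G#7/B# has root G#, degree 5 in C# major, so V65.
C#maj7: root C# is the tonic; major seventh chord there is I7.

bVII - ii - V65 - I7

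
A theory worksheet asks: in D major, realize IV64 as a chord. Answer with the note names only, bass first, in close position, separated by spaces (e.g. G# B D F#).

In D major, scale degree 4 is G, and the diatonic chord built there is a major triad.
That chord is spelled G-B-D.
The figured bass 64 indicates second inversion, placing the fifth (D) in the bass: D-G-B.

D G B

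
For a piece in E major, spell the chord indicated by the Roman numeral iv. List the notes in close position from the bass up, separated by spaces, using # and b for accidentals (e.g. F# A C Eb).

iv is the minor subdominant, borrowed from the parallel minor. In E major that root is A.
So the chord is A-C-E, a minor triad.

A C E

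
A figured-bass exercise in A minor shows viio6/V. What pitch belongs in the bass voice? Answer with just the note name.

The applied chord viio6/V is rooted on D#: D#-F#-A.
The figure 6 means first inversion — the third is in the bass.

F#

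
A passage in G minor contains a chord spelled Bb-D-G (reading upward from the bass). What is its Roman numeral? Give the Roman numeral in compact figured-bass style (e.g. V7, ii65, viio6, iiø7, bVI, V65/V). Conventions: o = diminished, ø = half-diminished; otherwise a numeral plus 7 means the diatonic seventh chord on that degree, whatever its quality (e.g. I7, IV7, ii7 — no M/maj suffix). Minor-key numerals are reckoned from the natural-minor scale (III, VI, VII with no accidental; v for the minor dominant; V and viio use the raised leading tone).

i6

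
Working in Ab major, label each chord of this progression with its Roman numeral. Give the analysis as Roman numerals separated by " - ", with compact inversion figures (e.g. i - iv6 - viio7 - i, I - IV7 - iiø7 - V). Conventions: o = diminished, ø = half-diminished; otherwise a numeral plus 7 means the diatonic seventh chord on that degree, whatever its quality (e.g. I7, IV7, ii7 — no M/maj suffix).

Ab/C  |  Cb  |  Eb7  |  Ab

Ab/C: root Ab is the tonic; major triad there is I6.
Cb is non-diatonic — bIII, a mixture chord from Ab minor.
Eb7 has root Eb, degree 5 in Ab major, so V7.
Ab has root Ab, degree 1 in Ab major, so I.

I6 - bIII - V7 - I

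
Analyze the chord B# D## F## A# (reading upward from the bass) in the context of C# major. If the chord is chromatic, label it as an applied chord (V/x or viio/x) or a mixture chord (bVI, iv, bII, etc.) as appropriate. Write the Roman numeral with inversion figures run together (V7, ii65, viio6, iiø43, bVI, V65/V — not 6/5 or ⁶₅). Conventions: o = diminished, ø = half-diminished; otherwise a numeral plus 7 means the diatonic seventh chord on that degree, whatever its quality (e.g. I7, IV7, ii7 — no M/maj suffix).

Stacked in thirds the chord is B#-D##-F##-A#: a dominant seventh chord on B#.
B# is not a diatonic chord root with this quality in C# major, but it lies a perfect fifth above E# (iii), so the chord functions as an applied dominant of iii.

V7/iii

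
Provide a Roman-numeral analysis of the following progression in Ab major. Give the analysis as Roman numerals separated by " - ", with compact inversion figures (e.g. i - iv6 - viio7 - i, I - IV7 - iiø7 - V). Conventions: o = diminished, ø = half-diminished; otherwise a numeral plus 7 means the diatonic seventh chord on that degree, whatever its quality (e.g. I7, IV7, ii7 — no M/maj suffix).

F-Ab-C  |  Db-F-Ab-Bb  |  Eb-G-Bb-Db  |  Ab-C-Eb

vi - ii65 - V7 - I

F-Ab-C: root F is the submediant; minor triad there is vi.
Db-F-Ab-Bb: root Bb is the supertonic; minor seventh chord there is ii65.
Eb-G-Bb-Db: root Eb is the dominant; dominant seventh chord there is V7.
Ab-C-Eb has root Ab, degree 1 in Ab major, so I.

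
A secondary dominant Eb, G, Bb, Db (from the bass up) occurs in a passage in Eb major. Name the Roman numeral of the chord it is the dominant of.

The chord is a dominant seventh chord on Eb.
A dominant resolves down a perfect fifth: Eb → Ab. In Eb major, Ab is scale degree 4, i.e. IV.

IV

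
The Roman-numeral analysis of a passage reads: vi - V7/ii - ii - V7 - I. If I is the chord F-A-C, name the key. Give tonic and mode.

F major

The chord F is a major triad rooted on F; its label is I.
If F is scale degree 1 and the mode makes that degree carry a major triad, the tonic is F and the mode is major.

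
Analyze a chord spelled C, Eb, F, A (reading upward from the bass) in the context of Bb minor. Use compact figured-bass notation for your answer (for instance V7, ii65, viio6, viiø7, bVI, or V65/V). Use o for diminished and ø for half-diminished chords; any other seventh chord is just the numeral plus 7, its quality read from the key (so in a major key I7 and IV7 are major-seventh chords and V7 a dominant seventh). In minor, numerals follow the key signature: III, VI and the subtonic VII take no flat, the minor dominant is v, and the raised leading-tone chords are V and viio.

V43

Stacked in thirds the chord is F-A-C-Eb: a dominant seventh chord on F.
In Bb minor, F is the dominant; the diatonic dominant seventh chord there is V7.
With C in the bass the chord is in second inversion, so the figured bass is 43.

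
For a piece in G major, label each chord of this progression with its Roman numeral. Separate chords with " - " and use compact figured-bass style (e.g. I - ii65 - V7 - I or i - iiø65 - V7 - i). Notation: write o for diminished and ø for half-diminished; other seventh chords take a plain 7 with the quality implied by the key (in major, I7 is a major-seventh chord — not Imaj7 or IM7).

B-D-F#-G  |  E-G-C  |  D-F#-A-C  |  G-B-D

B-D-F#-G has root G, degree 1 in G major, so I65.
E-G-C: root C is the subdominant; major triad there is IV6.
D-F#-A-C: dominant seventh chord on D = scale degree 5 → V7.
G-B-D: root G is the tonic; major triad there is I.

I65 - IV6 - V7 - I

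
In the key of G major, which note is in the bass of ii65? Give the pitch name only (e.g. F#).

C

ii in G major has root A; the chord is A-C-E-G.
The figure 65 means first inversion — the third is in the bass.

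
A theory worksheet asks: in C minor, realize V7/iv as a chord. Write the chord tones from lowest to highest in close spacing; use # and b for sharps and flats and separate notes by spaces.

V7/iv is a secondary dominant — the dominant seventh of iv. iv in C minor is F, so the applied chord's root is C, a perfect fifth above.
Building a dominant seventh chord on C gives C-E-G-Bb.

C E G Bb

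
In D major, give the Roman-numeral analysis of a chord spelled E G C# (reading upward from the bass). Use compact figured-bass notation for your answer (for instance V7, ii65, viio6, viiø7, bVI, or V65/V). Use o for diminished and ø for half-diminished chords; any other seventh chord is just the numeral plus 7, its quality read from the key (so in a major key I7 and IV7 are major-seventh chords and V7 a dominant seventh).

viio6

Stacked in thirds the chord is C#-E-G: a diminished triad on C#.
In D major, C# is the leading tone; the diatonic diminished triad there is viio.
With E in the bass the chord is in first inversion, so the figured bass is 6.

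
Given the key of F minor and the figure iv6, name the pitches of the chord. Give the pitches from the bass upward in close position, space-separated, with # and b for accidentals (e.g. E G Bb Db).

Db F Bb

The numeral's case and figure indicate a minor triad. In F minor its root, the fourth degree, is Bb.
Stacking thirds from Bb gives Bb-Db-F.
The figured bass 6 indicates first inversion, placing the third (Db) in the bass: Db-F-Bb.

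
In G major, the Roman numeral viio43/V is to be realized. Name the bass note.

The applied chord viio43/V is rooted on C#: C#-E-G-Bb.
The figure 43 means second inversion — the fifth is in the bass.

G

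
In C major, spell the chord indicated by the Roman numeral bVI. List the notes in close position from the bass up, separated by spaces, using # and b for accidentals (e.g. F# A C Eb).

Ab C Eb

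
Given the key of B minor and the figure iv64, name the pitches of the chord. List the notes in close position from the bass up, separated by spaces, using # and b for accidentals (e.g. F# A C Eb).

B E G

In B minor, scale degree 4 is E, and the diatonic chord built there is a minor triad.
Stacking thirds from E gives E-G-B.
With the 64 figure the chord is in second inversion; from the bass B upward in close position it reads B-E-G.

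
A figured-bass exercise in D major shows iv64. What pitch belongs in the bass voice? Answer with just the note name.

iv in D major has root G; the chord is G-Bb-D.
The figure 64 means second inversion — the fifth is in the bass.

D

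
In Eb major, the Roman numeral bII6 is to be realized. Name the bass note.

bII in Eb major has root Fb; the chord is Fb-Ab-Cb.
The figure 6 means first inversion — the third is in the bass.

Ab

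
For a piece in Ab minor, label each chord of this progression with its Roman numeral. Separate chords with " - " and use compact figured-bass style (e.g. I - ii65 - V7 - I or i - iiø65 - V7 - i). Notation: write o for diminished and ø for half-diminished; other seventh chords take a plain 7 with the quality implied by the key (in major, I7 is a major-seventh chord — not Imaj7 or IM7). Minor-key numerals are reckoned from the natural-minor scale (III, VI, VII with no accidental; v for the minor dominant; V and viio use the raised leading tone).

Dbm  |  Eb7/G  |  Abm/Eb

iv - V65 - i64

Dbm has root Db, degree 4 in Ab minor, so iv.
Eb7/G has root Eb, degree 5 in Ab minor, so V65.
Abm/Eb has root Ab, degree 1 in Ab minor, so i64.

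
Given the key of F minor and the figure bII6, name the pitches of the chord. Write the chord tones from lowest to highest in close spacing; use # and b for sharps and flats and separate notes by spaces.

Bb Db Gb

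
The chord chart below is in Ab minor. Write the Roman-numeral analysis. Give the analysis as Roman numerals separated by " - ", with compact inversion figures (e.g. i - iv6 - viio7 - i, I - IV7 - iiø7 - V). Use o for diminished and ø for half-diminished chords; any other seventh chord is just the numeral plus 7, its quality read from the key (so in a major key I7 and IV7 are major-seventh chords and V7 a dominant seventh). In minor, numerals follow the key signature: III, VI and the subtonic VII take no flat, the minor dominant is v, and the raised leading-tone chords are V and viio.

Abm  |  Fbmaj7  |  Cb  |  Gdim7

Abm: minor triad on Ab = scale degree 1 → i.
Fbmaj7: major seventh chord on Fb = scale degree 6 → VI7.
Cb: root Cb is the mediant; major triad there is III.
Gdim7: fully diminished seventh chord on G = scale degree 7 → viio7.

i - VI7 - III - viio7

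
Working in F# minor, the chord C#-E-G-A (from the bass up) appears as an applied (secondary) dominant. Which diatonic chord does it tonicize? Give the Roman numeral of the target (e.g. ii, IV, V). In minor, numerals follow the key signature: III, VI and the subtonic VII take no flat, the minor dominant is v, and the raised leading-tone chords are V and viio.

The chord is a dominant seventh chord on A.
A dominant resolves down a perfect fifth: A → D. In F# minor, D is scale degree 6, i.e. VI.

VI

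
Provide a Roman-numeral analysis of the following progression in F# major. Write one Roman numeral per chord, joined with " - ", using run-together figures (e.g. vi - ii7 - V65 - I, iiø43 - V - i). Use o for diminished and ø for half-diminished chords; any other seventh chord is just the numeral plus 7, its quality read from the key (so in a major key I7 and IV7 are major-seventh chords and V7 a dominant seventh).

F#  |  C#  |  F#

I - V - I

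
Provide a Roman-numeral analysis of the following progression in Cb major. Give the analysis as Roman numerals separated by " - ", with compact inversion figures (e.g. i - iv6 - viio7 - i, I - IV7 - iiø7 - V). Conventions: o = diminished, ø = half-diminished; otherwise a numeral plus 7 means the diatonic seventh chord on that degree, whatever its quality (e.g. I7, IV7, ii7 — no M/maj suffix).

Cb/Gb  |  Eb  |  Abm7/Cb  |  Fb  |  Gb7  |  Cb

Cb/Gb has root Cb, degree 1 in Cb major, so I64.
Eb: chromatic; Eb is V of vi, so V/vi.
Abm7/Cb has root Ab, degree 6 in Cb major, so vi65.
Fb: major triad on Fb = scale degree 4 → IV.
Gb7 has root Gb, degree 5 in Cb major, so V7.
Cb: major triad on Cb = scale degree 1 → I.

I64 - V/vi - vi65 - IV - V7 - I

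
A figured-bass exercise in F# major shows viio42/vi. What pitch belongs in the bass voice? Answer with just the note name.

B

The applied chord viio42/vi is rooted on C##: C##-E#-G#-B.
The figure 42 means third inversion — the seventh is in the bass.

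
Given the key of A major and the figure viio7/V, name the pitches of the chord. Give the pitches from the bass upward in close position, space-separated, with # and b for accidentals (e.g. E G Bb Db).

D# F# A C

viio7/V is a secondary leading-tone chord. The target V is E in A major; the applied chord is rooted a semitone below, on D#.
Building a fully diminished seventh chord on D# gives D#-F#-A-C.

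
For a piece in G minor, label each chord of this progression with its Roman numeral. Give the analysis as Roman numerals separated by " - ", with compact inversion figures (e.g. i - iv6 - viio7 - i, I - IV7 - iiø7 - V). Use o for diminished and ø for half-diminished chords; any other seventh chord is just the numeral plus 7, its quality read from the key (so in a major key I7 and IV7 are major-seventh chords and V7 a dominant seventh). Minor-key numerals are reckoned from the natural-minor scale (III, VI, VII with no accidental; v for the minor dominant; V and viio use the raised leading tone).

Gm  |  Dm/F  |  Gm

Gm: root G is the tonic; minor triad there is i.
Dm/F has root D, degree 5 in G minor, so v6.
Gm has root G, degree 1 in G minor, so i.

i - v6 - i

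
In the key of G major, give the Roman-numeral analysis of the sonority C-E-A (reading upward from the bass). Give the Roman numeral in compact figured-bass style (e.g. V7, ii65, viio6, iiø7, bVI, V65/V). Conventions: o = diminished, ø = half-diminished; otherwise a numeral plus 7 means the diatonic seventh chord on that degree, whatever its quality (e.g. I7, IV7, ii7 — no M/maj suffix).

The pitches A-C-E form a minor triad rooted on A.
A is scale degree 2 in G major, and a minor triad on that degree is written ii.
With C in the bass the chord is in first inversion, so the figured bass is 6.

ii6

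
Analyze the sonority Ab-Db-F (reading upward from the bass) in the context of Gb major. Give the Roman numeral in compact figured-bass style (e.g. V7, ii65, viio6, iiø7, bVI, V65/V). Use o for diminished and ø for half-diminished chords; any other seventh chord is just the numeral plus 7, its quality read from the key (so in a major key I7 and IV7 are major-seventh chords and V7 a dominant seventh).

The pitches Db-F-Ab form a major triad rooted on Db.
Db is scale degree 5 in Gb major, and a major triad on that degree is written V.
With Ab in the bass the chord is in second inversion, so the figured bass is 64.

V64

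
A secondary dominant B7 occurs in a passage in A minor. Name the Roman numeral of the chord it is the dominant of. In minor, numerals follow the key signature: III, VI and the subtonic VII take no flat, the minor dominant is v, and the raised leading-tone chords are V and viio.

The chord is a dominant seventh chord on B.
A dominant resolves down a perfect fifth: B → E. In A minor, E is scale degree 5, i.e. V.

V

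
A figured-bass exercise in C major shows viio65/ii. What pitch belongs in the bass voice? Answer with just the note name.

The applied chord viio65/ii is rooted on C#: C#-E-G-Bb.
The figure 65 means first inversion — the third is in the bass.

E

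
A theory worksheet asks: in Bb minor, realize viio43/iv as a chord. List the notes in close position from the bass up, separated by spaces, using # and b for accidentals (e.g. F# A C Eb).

Ab Cb D F

viio43/iv is a secondary leading-tone chord. The target iv is Eb in Bb minor; the applied chord is rooted a semitone below, on D.
Building a fully diminished seventh chord on D gives D-F-Ab-Cb.
The figured bass 43 indicates second inversion, placing the fifth (Ab) in the bass: Ab-Cb-D-F.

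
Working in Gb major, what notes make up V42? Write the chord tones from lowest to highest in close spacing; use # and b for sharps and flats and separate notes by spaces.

The numeral's case and figure indicate a dominant seventh chord. In Gb major its root, the fifth degree, is Db.
Stacking thirds from Db gives Db-F-Ab-Cb.
The figured bass 42 indicates third inversion, placing the seventh (Cb) in the bass: Cb-Db-F-Ab.

Cb Db F Ab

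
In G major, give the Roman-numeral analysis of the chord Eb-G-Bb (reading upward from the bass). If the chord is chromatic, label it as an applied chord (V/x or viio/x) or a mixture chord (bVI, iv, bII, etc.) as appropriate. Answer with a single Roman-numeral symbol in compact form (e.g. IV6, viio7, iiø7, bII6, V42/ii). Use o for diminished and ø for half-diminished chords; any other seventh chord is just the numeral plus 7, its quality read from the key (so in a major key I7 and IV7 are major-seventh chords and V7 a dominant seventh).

Stacked in thirds the chord is Eb-G-Bb: a major triad on Eb.
Eb is the lowered sixth degree of G major (diatonic 6 would be E). This is a major triad on the lowered sixth degree, borrowed from the parallel minor.

bVI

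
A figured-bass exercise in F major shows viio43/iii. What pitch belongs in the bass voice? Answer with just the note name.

D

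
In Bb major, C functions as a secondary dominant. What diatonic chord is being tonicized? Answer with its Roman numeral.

V

The chord is a major triad on C.
A dominant resolves down a perfect fifth: C → F. In Bb major, F is scale degree 5, i.e. V.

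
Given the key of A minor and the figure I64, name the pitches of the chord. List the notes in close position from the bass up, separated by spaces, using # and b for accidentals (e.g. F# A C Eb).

E A C#

Scale degree 1 in A minor is A; here the chord built on it is altered to a major triad. I64 is the major tonic (Picardy third), borrowed from the parallel major.
So the chord is A-C#-E.
With the 64 figure the chord is in second inversion; from the bass E upward in close position it reads E-A-C#.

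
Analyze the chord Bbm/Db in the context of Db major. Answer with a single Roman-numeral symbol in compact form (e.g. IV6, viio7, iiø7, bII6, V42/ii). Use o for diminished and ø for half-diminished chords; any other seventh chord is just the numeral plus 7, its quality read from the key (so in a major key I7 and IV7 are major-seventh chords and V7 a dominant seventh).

vi6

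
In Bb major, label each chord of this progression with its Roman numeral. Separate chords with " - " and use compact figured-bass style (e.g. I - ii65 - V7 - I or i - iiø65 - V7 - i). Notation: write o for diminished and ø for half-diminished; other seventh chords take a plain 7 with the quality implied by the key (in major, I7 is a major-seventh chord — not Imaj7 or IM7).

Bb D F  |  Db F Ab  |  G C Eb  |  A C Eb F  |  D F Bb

I - bIII - ii64 - V65 - I6

Bb-D-F has root Bb, degree 1 in Bb major, so I.
Db-F-Ab: Db with this quality isn't in the key; it's bIII, borrowed from the parallel minor.
G-C-Eb: root C is the supertonic; minor triad there is ii64.
A-C-Eb-F: root F is the dominant; dominant seventh chord there is V65.
D-F-Bb: root Bb is the tonic; major triad there is I6.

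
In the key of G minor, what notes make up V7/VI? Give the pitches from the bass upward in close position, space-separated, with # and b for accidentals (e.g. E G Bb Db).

The slash means an applied dominant: we want the dominant of VI. In G minor, VI is Eb major, and its dominant is built on Bb.
Building a dominant seventh chord on Bb gives Bb-D-F-Ab.

Bb D F Ab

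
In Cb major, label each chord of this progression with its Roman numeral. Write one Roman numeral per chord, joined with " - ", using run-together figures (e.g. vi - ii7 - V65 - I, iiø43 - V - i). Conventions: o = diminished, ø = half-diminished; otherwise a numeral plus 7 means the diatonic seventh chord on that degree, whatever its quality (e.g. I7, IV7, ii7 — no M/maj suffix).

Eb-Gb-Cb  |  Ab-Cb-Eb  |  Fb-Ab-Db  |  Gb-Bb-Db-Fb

I6 - vi - ii6 - V7

Eb-Gb-Cb: major triad on Cb = scale degree 1 → I6.
Ab-Cb-Eb: root Ab is the submediant; minor triad there is vi.
Fb-Ab-Db: minor triad on Db = scale degree 2 → ii6.
Gb-Bb-Db-Fb: dominant seventh chord on Gb = scale degree 5 → V7.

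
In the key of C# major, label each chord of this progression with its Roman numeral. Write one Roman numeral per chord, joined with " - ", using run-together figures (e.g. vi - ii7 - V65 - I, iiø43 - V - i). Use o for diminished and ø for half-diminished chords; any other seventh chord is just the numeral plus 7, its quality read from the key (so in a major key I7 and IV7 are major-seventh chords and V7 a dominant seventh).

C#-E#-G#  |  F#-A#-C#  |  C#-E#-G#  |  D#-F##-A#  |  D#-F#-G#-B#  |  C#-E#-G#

I - IV - I - V/V - V43 - I

C#-E#-G# has root C#, degree 1 in C# major, so I.
F#-A#-C#: root F# is the subdominant; major triad there is IV.
C#-E#-G# has root C#, degree 1 in C# major, so I.
D#-F##-A# is the secondary dominant of V (major triad on D#): V/V.
D#-F#-G#-B#: root G# is the dominant; dominant seventh chord there is V43.
C#-E#-G#: major triad on C# = scale degree 1 → I.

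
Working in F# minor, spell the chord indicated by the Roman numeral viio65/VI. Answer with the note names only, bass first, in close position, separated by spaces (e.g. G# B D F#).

The slash marks an applied leading-tone chord: viio of VI. In F# minor, VI is D, so the leading tone to it is C#, a half step below.
Building a fully diminished seventh chord on C# gives C#-E-G-Bb.
The figured bass 65 indicates first inversion, placing the third (E) in the bass: E-G-Bb-C#.

E G Bb C#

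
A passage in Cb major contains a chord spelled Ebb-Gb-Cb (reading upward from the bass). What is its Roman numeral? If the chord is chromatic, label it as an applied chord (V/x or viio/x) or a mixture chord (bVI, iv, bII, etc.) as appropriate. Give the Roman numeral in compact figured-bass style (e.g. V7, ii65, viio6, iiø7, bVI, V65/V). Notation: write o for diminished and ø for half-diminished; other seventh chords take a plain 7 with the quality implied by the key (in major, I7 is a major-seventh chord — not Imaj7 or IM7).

The pitches Cb-Ebb-Gb form a minor triad rooted on Cb.
Cb is the first degree of Cb major. This is the minor tonic, borrowed from the parallel minor.
With Ebb in the bass the chord is in first inversion, so the figured bass is 6.

i6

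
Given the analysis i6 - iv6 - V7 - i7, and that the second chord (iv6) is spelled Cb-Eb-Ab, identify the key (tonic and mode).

Eb minor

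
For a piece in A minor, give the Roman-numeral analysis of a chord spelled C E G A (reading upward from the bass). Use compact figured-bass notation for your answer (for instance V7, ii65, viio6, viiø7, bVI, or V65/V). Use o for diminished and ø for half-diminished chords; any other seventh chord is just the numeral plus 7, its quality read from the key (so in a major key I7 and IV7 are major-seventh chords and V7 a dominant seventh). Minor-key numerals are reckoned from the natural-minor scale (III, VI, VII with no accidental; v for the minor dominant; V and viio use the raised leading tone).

i65

The pitches A-C-E-G form a minor seventh chord rooted on A.
A is scale degree 1 in A minor, and a minor seventh chord on that degree is written i7.
With C in the bass the chord is in first inversion, so the figured bass is 65.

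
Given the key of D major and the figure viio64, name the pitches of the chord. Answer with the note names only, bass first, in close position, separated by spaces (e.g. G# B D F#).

G C# E

The numeral's case and figure indicate a diminished triad. In D major its root, the leading tone, is C#.
That chord is spelled C#-E-G.
With the 64 figure the chord is in second inversion; from the bass G upward in close position it reads G-C#-E.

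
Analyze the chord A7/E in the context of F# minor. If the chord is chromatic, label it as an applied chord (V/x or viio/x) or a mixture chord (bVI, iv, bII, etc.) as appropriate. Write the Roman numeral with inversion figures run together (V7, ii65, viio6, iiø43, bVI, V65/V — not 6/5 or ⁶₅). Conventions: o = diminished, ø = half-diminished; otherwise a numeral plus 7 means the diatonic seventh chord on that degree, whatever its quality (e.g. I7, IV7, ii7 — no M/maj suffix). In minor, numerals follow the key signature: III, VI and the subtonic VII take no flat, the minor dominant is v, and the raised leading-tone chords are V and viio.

V43/VI

The pitches A-C#-E-G form a dominant seventh chord rooted on A.
A is not a diatonic chord root with this quality in F# minor, but it lies a perfect fifth above D (VI), so the chord functions as an applied dominant of VI.
With E in the bass the chord is in second inversion, so the figured bass is 43.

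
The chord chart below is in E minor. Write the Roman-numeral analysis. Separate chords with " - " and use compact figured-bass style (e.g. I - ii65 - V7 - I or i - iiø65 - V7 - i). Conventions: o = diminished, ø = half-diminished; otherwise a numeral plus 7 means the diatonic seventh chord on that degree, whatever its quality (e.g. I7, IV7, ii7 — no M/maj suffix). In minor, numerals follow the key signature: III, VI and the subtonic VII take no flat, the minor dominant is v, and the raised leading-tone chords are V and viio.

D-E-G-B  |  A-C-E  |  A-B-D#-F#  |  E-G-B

i42 - iv - V42 - i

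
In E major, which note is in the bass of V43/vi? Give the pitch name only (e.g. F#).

D#

The applied chord V43/vi is rooted on G#: G#-B#-D#-F#.
The figure 43 means second inversion — the fifth is in the bass.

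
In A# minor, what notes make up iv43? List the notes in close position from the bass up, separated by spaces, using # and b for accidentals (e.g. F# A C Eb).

A# C# D# F#

The numeral's case and figure indicate a minor seventh chord. In A# minor its root, scale degree 4, is D#.
That chord is spelled D#-F#-A#-C#.
The figured bass 43 indicates second inversion, placing the fifth (A#) in the bass: A#-C#-D#-F#.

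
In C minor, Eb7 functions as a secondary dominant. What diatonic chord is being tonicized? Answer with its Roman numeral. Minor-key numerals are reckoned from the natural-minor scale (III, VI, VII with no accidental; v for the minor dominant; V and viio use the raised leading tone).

The chord is a dominant seventh chord on Eb.
A dominant resolves down a perfect fifth: Eb → Ab. In C minor, Ab is scale degree 6, i.e. VI.

VI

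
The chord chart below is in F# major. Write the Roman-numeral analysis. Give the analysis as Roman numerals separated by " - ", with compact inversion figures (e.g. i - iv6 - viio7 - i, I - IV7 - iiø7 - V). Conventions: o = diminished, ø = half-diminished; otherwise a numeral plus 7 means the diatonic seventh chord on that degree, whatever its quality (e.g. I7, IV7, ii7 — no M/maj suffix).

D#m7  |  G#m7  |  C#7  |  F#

vi7 - ii7 - V7 - I

D#m7: minor seventh chord on D# = scale degree 6 → vi7.
G#m7: minor seventh chord on G# = scale degree 2 → ii7.
C#7: dominant seventh chord on C# = scale degree 5 → V7.
F#: major triad on F# = scale degree 1 → I.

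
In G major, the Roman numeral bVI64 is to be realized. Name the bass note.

bVI in G major has root Eb; the chord is Eb-G-Bb.
The figure 64 means second inversion — the fifth is in the bass.

Bb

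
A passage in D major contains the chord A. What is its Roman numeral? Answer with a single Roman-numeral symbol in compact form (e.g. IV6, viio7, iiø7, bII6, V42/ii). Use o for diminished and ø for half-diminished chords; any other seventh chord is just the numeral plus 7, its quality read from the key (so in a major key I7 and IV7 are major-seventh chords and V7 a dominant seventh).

V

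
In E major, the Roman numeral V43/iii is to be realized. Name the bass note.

A#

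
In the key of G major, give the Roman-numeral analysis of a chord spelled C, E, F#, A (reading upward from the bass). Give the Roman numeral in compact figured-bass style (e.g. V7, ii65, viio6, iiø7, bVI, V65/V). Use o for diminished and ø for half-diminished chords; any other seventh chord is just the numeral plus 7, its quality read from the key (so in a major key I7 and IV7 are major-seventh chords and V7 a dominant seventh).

The pitches F#-A-C-E form a half-diminished seventh chord rooted on F#.
In G major, F# is the leading tone; the diatonic half-diminished seventh chord there is viiø7.
With C in the bass the chord is in second inversion, so the figured bass is 43.

viiø43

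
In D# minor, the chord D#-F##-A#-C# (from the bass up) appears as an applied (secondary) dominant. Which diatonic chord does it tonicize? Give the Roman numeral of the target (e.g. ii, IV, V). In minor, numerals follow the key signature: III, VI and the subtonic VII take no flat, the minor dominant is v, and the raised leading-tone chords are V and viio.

iv

The chord is a dominant seventh chord on D#.
A dominant resolves down a perfect fifth: D# → G#. In D# minor, G# is scale degree 4, i.e. iv.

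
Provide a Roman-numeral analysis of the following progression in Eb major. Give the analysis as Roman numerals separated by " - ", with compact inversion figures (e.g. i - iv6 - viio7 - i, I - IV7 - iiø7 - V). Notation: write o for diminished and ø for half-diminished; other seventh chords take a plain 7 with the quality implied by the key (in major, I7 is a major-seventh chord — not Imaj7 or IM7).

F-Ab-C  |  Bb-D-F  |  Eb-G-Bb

ii - V - I

F-Ab-C: root F is the supertonic; minor triad there is ii.
Bb-D-F: major triad on Bb = scale degree 5 → V.
Eb-G-Bb: root Eb is the tonic; major triad there is I.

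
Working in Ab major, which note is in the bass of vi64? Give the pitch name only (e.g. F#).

C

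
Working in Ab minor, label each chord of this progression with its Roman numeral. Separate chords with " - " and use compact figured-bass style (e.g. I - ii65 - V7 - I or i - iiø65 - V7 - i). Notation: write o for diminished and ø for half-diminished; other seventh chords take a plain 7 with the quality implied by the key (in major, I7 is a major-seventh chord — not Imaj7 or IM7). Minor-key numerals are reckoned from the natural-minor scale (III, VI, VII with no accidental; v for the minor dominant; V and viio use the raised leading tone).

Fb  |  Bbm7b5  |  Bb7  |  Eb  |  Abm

VI - iiø7 - V7/V - V - i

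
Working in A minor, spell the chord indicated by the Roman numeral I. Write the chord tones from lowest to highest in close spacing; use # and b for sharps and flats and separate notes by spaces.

I is the major tonic (Picardy third), borrowed from the parallel major. In A minor that root is A.
So the chord is A-C#-E.

A C# E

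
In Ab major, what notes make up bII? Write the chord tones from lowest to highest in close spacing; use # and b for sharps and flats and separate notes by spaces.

Bbb Db Fb

Scale degree 2 in Ab major is Bb; lowering it a half step gives Bbb. bII is the Neapolitan chord — a major triad on the lowered second degree.
So the chord is Bbb-Db-Fb, a major triad.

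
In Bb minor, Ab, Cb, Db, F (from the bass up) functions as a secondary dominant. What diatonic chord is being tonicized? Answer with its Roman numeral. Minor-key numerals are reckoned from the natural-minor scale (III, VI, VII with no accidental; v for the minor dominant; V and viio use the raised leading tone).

The chord is a dominant seventh chord on Db.
A dominant resolves down a perfect fifth: Db → Gb. In Bb minor, Gb is scale degree 6, i.e. VI.

VI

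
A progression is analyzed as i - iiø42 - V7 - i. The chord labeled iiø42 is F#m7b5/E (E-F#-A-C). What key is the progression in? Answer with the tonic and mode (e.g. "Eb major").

E minor

The anchor chord is a half-diminished seventh chord on F#, labeled iiø42.
iiø42 on F# implies F# is the supertonic; that puts the tonic at E, and the lowercase numeral fits minor mode.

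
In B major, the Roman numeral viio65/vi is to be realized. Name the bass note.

The applied chord viio65/vi is rooted on F##: F##-A#-C#-E.
The figure 65 means first inversion — the third is in the bass.

A#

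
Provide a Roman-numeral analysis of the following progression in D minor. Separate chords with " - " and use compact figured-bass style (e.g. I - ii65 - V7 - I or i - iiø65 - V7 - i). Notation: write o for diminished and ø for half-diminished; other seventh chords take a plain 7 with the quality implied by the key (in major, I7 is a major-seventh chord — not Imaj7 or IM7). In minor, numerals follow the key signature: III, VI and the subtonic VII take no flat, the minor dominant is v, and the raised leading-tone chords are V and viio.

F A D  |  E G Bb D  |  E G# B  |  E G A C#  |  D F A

i6 - iiø7 - V/V - V43 - i

F-A-D has root D, degree 1 in D minor, so i6.
E-G-Bb-D: root E is the supertonic; half-diminished seventh chord there is iiø7.
E-G#-B is the secondary dominant of V (major triad on E): V/V.
E-G-A-C#: root A is the dominant; dominant seventh chord there is V43.
D-F-A has root D, degree 1 in D minor, so i.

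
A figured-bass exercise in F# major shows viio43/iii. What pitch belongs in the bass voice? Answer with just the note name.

The applied chord viio43/iii is rooted on G##: G##-B#-D#-F#.
The figure 43 means second inversion — the fifth is in the bass.

D#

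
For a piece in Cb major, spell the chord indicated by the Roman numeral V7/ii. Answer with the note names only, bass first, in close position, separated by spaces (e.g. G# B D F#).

V7/ii is a secondary dominant — the dominant seventh of ii. ii in Cb major is Db, so the applied chord's root is Ab, a perfect fifth above.
Building a dominant seventh chord on Ab gives Ab-C-Eb-Gb.

Ab C Eb Gb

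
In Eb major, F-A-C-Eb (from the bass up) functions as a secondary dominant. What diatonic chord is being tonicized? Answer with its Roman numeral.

The chord is a dominant seventh chord on F.
A dominant resolves down a perfect fifth: F → Bb. In Eb major, Bb is scale degree 5, i.e. V.

V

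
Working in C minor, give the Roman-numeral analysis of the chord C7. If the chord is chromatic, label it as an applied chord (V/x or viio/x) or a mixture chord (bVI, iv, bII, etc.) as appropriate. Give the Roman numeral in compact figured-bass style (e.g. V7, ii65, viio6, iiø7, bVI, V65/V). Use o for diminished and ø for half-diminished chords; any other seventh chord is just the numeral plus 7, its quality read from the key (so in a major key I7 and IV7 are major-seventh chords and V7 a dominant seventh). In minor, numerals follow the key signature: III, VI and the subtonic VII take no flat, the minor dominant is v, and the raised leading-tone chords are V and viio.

V7/iv

The pitches C-E-G-Bb form a dominant seventh chord rooted on C.
C is not a diatonic chord root with this quality in C minor, but it lies a perfect fifth above F (iv), so the chord functions as an applied dominant of iv.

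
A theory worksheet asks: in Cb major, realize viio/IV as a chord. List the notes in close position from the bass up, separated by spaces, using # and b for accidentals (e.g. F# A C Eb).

The slash marks an applied leading-tone chord: viio of IV. In Cb major, IV is Fb, so the leading tone to it is Eb, a half step below.
Building a diminished triad on Eb gives Eb-Gb-Bbb.

Eb Gb Bbb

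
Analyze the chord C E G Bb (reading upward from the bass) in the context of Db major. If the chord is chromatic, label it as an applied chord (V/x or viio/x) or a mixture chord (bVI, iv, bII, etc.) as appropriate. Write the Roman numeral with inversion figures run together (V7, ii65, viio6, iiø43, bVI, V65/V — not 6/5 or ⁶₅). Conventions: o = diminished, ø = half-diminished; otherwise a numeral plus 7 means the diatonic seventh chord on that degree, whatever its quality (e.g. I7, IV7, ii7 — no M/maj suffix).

V7/iii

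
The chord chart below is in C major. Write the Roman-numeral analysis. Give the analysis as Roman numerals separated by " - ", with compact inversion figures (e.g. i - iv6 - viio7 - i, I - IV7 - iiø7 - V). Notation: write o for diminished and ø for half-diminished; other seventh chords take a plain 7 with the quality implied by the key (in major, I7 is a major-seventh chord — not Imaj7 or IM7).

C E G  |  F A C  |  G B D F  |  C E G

C-E-G has root C, degree 1 in C major, so I.
F-A-C has root F, degree 4 in C major, so IV.
G-B-D-F has root G, degree 5 in C major, so V7.
C-E-G has root C, degree 1 in C major, so I.

I - IV - V7 - I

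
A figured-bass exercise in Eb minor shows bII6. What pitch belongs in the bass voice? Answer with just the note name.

bII in Eb minor has root Fb; the chord is Fb-Ab-Cb.
The figure 6 means first inversion — the third is in the bass.

Ab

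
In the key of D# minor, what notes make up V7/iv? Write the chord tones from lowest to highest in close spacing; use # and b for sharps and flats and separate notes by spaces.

V7/iv is a secondary dominant — the dominant seventh of iv. iv in D# minor is G#, so the applied chord's root is D#, a perfect fifth above.
Building a dominant seventh chord on D# gives D#-F##-A#-C#.

D# F## A# C#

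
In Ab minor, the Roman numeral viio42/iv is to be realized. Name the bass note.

Bbb

The applied chord viio42/iv is rooted on C: C-Eb-Gb-Bbb.
The figure 42 means third inversion — the seventh is in the bass.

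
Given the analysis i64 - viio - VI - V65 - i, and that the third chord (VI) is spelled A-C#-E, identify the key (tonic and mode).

C# minor

The anchor chord is a major triad on A, labeled VI.
VI on A implies A is the submediant; that puts the tonic at C#, and the uppercase numeral fits minor mode.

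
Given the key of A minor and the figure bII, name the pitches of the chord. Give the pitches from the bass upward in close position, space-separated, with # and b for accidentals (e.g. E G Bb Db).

Bb D F

Scale degree 2 in A minor is B; lowering it a half step gives Bb. bII is the Neapolitan chord — a major triad on the lowered second degree.
So the chord is Bb-D-F, a major triad.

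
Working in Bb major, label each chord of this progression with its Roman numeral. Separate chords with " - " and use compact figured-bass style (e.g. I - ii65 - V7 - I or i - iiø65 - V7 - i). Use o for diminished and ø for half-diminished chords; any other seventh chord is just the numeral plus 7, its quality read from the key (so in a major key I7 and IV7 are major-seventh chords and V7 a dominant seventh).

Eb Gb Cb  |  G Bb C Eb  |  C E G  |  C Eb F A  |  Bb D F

Eb-Gb-Cb: major triad on Cb — chromatic; Cb is the lowered second degree, so this is the Neapolitan sixth, bII6 (third, Eb, in the bass — hence the 6).
G-Bb-C-Eb: root C is the supertonic; minor seventh chord there is ii43.
C-E-G is the secondary dominant of V (major triad on C): V/V.
C-Eb-F-A: root F is the dominant; dominant seventh chord there is V43.
Bb-D-F: root Bb is the tonic; major triad there is I.

bII6 - ii43 - V/V - V43 - I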